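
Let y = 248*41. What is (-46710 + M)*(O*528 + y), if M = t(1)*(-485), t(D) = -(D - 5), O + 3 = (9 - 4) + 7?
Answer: -725858000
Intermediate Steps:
O = 9 (O = -3 + ((9 - 4) + 7) = -3 + (5 + 7) = -3 + 12 = 9)
t(D) = 5 - D (t(D) = -(-5 + D) = 5 - D)
y = 10168
M = -1940 (M = (5 - 1*1)*(-485) = (5 - 1)*(-485) = 4*(-485) = -1940)
(-46710 + M)*(O*528 + y) = (-46710 - 1940)*(9*528 + 10168) = -48650*(4752 + 10168) = -48650*14920 = -725858000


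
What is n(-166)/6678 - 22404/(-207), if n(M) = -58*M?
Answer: 8422606/76797 ≈ 109.67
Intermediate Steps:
n(-166)/6678 - 22404/(-207) = -58*(-166)/6678 - 22404/(-207) = 9628*(1/6678) - 22404*(-1/207) = 4814/3339 + 7468/69 = 8422606/76797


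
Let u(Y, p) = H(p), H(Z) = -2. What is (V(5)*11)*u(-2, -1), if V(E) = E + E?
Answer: -220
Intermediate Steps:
V(E) = 2*E
u(Y, p) = -2
(V(5)*11)*u(-2, -1) = ((2*5)*11)*(-2) = (10*11)*(-2) = 110*(-2) = -220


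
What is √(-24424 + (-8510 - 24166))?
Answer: 10*I*√571 ≈ 238.96*I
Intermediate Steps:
√(-24424 + (-8510 - 24166)) = √(-24424 - 32676) = √(-57100) = 10*I*√571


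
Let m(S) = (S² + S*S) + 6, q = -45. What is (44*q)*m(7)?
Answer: -205920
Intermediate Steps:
m(S) = 6 + 2*S² (m(S) = (S² + S²) + 6 = 2*S² + 6 = 6 + 2*S²)
(44*q)*m(7) = (44*(-45))*(6 + 2*7²) = -1980*(6 + 2*49) = -1980*(6 + 98) = -1980*104 = -205920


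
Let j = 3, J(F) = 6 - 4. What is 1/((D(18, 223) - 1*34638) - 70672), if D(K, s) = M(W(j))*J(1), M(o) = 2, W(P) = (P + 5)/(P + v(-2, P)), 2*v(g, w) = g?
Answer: -1/105306 ≈ -9.4961e-6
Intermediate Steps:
v(g, w) = g/2
J(F) = 2
W(P) = (5 + P)/(-1 + P) (W(P) = (P + 5)/(P + (½)*(-2)) = (5 + P)/(P - 1) = (5 + P)/(-1 + P))
D(K, s) = 4 (D(K, s) = 2*2 = 4)
1/((D(18, 223) - 1*34638) - 70672) = 1/((4 - 1*34638) - 70672) = 1/((4 - 34638) - 70672) = 1/(-34634 - 70672) = 1/(-105306) = -1/105306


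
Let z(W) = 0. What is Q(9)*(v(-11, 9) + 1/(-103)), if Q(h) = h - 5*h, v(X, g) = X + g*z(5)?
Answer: 40824/103 ≈ 396.35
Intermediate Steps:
v(X, g) = X (v(X, g) = X + g*0 = X + 0 = X)
Q(h) = -4*h
Q(9)*(v(-11, 9) + 1/(-103)) = (-4*9)*(-11 + 1/(-103)) = -36*(-11 - 1/103) = -36*(-1134/103) = 40824/103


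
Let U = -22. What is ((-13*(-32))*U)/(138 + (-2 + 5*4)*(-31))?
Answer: 2288/105 ≈ 21.790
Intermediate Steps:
((-13*(-32))*U)/(138 + (-2 + 5*4)*(-31)) = (-13*(-32)*(-22))/(138 + (-2 + 5*4)*(-31)) = (416*(-22))/(138 + (-2 + 20)*(-31)) = -9152/(138 + 18*(-31)) = -9152/(138 - 558) = -9152/(-420) = -9152*(-1/420) = 2288/105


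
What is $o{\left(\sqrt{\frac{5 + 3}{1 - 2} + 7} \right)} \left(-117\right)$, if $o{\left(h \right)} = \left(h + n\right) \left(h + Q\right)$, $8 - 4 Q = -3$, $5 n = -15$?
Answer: $\frac{4329}{4} + \frac{117 i}{4} \approx 1082.3 + 29.25 i$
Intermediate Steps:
$n = -3$ ($n = \frac{1}{5} \left(-15\right) = -3$)
$Q = \frac{11}{4}$ ($Q = 2 - - \frac{3}{4} = 2 + \frac{3}{4} = \frac{11}{4} \approx 2.75$)
$o{\left(h \right)} = \left(-3 + h\right) \left(\frac{11}{4} + h\right)$ ($o{\left(h \right)} = \left(h - 3\right) \left(h + \frac{11}{4}\right) = \left(-3 + h\right) \left(\frac{11}{4} + h\right)$)
$o{\left(\sqrt{\frac{5 + 3}{1 - 2} + 7} \right)} \left(-117\right) = \left(- \frac{33}{4} + \left(\sqrt{\frac{5 + 3}{1 - 2} + 7}\right)^{2} - \frac{\sqrt{\frac{5 + 3}{1 - 2} + 7}}{4}\right) \left(-117\right) = \left(- \frac{33}{4} + \left(\sqrt{\frac{8}{-1} + 7}\right)^{2} - \frac{\sqrt{\frac{8}{-1} + 7}}{4}\right) \left(-117\right) = \left(- \frac{33}{4} + \left(\sqrt{8 \left(-1\right) + 7}\right)^{2} - \frac{\sqrt{8 \left(-1\right) + 7}}{4}\right) \left(-117\right) = \left(- \frac{33}{4} + \left(\sqrt{-8 + 7}\right)^{2} - \frac{\sqrt{-8 + 7}}{4}\right) \left(-117\right) = \left(- \frac{33}{4} + \left(\sqrt{-1}\right)^{2} - \frac{\sqrt{-1}}{4}\right) \left(-117\right) = \left(- \frac{33}{4} + i^{2} - \frac{i}{4}\right) \left(-117\right) = \left(- \frac{33}{4} - 1 - \frac{i}{4}\right) \left(-117\right) = \left(- \frac{37}{4} - \frac{i}{4}\right) \left(-117\right) = \frac{4329}{4} + \frac{117 i}{4}$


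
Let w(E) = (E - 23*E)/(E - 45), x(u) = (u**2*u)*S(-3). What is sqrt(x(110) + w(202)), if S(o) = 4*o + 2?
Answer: 2*I*sqrt(82019721927)/157 ≈ 3648.3*I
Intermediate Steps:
S(o) = 2 + 4*o
x(u) = -10*u**3 (x(u) = (u**2*u)*(2 + 4*(-3)) = u**3*(2 - 12) = u**3*(-10) = -10*u**3)
w(E) = -22*E/(-45 + E) (w(E) = (-22*E)/(-45 + E) = -22*E/(-45 + E))
sqrt(x(110) + w(202)) = sqrt(-10*110**3 - 22*202/(-45 + 202)) = sqrt(-10*1331000 - 22*202/157) = sqrt(-13310000 - 22*202*1/157) = sqrt(-13310000 - 4444/157) = sqrt(-2089674444/157) = 2*I*sqrt(82019721927)/157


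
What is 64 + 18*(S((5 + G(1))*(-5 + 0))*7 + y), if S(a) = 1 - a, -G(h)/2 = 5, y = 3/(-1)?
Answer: -3014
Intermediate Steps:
y = -3 (y = 3*(-1) = -3)
G(h) = -10 (G(h) = -2*5 = -10)
64 + 18*(S((5 + G(1))*(-5 + 0))*7 + y) = 64 + 18*((1 - (5 - 10)*(-5 + 0))*7 - 3) = 64 + 18*((1 - (-5)*(-5))*7 - 3) = 64 + 18*((1 - 1*25)*7 - 3) = 64 + 18*((1 - 25)*7 - 3) = 64 + 18*(-24*7 - 3) = 64 + 18*(-168 - 3) = 64 + 18*(-171) = 64 - 3078 = -3014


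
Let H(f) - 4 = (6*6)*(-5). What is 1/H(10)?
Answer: -1/176 ≈ -0.0056818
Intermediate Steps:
H(f) = -176 (H(f) = 4 + (6*6)*(-5) = 4 + 36*(-5) = 4 - 180 = -176)
1/H(10) = 1/(-176) = -1/176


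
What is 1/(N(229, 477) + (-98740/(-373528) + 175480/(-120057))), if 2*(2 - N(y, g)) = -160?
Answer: 11211162774/905892281153 ≈ 0.012376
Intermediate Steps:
N(y, g) = 82 (N(y, g) = 2 - 1/2*(-160) = 2 + 80 = 82)
1/(N(229, 477) + (-98740/(-373528) + 175480/(-120057))) = 1/(82 + (-98740/(-373528) + 175480/(-120057))) = 1/(82 + (-98740*(-1/373528) + 175480*(-1/120057))) = 1/(82 + (24685/93382 - 175480/120057)) = 1/(82 - 13423066315/11211162774) = 1/(905892281153/11211162774) = 11211162774/905892281153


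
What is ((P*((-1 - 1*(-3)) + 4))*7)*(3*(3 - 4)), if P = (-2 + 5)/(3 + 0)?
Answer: -126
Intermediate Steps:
P = 1 (P = 3/3 = 3*(⅓) = 1)
((P*((-1 - 1*(-3)) + 4))*7)*(3*(3 - 4)) = ((1*((-1 - 1*(-3)) + 4))*7)*(3*(3 - 4)) = ((1*((-1 + 3) + 4))*7)*(3*(-1)) = ((1*(2 + 4))*7)*(-3) = ((1*6)*7)*(-3) = (6*7)*(-3) = 42*(-3) = -126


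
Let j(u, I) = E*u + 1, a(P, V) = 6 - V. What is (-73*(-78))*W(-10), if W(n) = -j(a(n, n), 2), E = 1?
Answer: -96798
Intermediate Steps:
j(u, I) = 1 + u (j(u, I) = 1*u + 1 = u + 1 = 1 + u)
W(n) = -7 + n (W(n) = -(1 + (6 - n)) = -(7 - n) = -7 + n)
(-73*(-78))*W(-10) = (-73*(-78))*(-7 - 10) = 5694*(-17) = -96798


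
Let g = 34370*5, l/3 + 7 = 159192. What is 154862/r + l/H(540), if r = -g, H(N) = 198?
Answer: 13672860679/5671050 ≈ 2411.0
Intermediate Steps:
l = 477555 (l = -21 + 3*159192 = -21 + 477576 = 477555)
g = 171850
r = -171850 (r = -1*171850 = -171850)
154862/r + l/H(540) = 154862/(-171850) + 477555/198 = 154862*(-1/171850) + 477555*(1/198) = -77431/85925 + 159185/66 = 13672860679/5671050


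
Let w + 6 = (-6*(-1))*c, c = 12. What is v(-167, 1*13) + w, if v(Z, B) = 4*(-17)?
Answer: -2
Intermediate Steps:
v(Z, B) = -68
w = 66 (w = -6 - 6*(-1)*12 = -6 + 6*12 = -6 + 72 = 66)
v(-167, 1*13) + w = -68 + 66 = -2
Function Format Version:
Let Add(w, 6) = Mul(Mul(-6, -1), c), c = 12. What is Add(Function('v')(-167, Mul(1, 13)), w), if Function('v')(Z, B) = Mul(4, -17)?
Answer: -2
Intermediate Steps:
Function('v')(Z, B) = -68
w = 66 (w = Add(-6, Mul(Mul(-6, -1), 12)) = Add(-6, Mul(6, 12)) = Add(-6, 72) = 66)
Add(Function('v')(-167, Mul(1, 13)), w) = Add(-68, 66) = -2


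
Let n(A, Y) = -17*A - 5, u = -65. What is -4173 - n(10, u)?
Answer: -3998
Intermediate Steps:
n(A, Y) = -5 - 17*A
-4173 - n(10, u) = -4173 - (-5 - 17*10) = -4173 - (-5 - 170) = -4173 - 1*(-175) = -4173 + 175 = -3998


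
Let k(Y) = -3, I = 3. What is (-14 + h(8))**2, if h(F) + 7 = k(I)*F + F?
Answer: 1369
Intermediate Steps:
h(F) = -7 - 2*F (h(F) = -7 + (-3*F + F) = -7 - 2*F)
(-14 + h(8))**2 = (-14 + (-7 - 2*8))**2 = (-14 + (-7 - 16))**2 = (-14 - 23)**2 = (-37)**2 = 1369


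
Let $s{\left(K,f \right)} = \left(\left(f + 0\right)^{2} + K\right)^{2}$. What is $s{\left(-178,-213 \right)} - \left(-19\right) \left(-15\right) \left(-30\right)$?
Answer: $2042235031$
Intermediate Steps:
$s{\left(K,f \right)} = \left(K + f^{2}\right)^{2}$ ($s{\left(K,f \right)} = \left(f^{2} + K\right)^{2} = \left(K + f^{2}\right)^{2}$)
$s{\left(-178,-213 \right)} - \left(-19\right) \left(-15\right) \left(-30\right) = \left(-178 + \left(-213\right)^{2}\right)^{2} - \left(-19\right) \left(-15\right) \left(-30\right) = \left(-178 + 45369\right)^{2} - 285 \left(-30\right) = 45191^{2} - -8550 = 2042226481 + 8550 = 2042235031$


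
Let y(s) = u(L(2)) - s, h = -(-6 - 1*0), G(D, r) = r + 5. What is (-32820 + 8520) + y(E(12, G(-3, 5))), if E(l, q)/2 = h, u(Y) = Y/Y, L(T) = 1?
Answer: -24311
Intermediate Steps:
u(Y) = 1
G(D, r) = 5 + r
h = 6 (h = -(-6 + 0) = -1*(-6) = 6)
E(l, q) = 12 (E(l, q) = 2*6 = 12)
y(s) = 1 - s
(-32820 + 8520) + y(E(12, G(-3, 5))) = (-32820 + 8520) + (1 - 1*12) = -24300 + (1 - 12) = -24300 - 11 = -24311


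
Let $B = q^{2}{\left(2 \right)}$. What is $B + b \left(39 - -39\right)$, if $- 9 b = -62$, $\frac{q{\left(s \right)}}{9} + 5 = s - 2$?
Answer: $\frac{7687}{3} \approx 2562.3$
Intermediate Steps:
$q{\left(s \right)} = -63 + 9 s$ ($q{\left(s \right)} = -45 + 9 \left(s - 2\right) = -45 + 9 \left(-2 + s\right) = -45 + \left(-18 + 9 s\right) = -63 + 9 s$)
$B = 2025$ ($B = \left(-63 + 9 \cdot 2\right)^{2} = \left(-63 + 18\right)^{2} = \left(-45\right)^{2} = 2025$)
$b = \frac{62}{9}$ ($b = \left(- \frac{1}{9}\right) \left(-62\right) = \frac{62}{9} \approx 6.8889$)
$B + b \left(39 - -39\right) = 2025 + \frac{62 \left(39 - -39\right)}{9} = 2025 + \frac{62 \left(39 + 39\right)}{9} = 2025 + \frac{62}{9} \cdot 78 = 2025 + \frac{1612}{3} = \frac{7687}{3}$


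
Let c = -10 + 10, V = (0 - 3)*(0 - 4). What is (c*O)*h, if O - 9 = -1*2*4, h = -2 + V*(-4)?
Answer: 0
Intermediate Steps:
V = 12 (V = -3*(-4) = 12)
c = 0
h = -50 (h = -2 + 12*(-4) = -2 - 48 = -50)
O = 1 (O = 9 - 1*2*4 = 9 - 2*4 = 9 - 8 = 1)
(c*O)*h = (0*1)*(-50) = 0*(-50) = 0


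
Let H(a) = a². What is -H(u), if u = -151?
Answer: -22801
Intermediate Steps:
-H(u) = -1*(-151)² = -1*22801 = -22801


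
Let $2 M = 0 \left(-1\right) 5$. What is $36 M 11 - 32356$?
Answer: $-32356$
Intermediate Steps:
$M = 0$ ($M = \frac{0 \left(-1\right) 5}{2} = \frac{0 \cdot 5}{2} = \frac{1}{2} \cdot 0 = 0$)
$36 M 11 - 32356 = 36 \cdot 0 \cdot 11 - 32356 = 0 \cdot 11 - 32356 = 0 - 32356 = -32356$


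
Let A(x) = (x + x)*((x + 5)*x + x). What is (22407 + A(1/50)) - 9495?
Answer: 807000301/62500 ≈ 12912.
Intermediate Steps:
A(x) = 2*x*(x + x*(5 + x)) (A(x) = (2*x)*((5 + x)*x + x) = (2*x)*(x*(5 + x) + x) = (2*x)*(x + x*(5 + x)) = 2*x*(x + x*(5 + x)))
(22407 + A(1/50)) - 9495 = (22407 + 2*(1/50)²*(6 + 1/50)) - 9495 = (22407 + 2*(1/2500)*(301/50)) - 9495 = (22407 + 301/62500) - 9495 = 1400437801/62500 - 9495 = 807000301/62500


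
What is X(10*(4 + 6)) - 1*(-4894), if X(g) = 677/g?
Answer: 490077/100 ≈ 4900.8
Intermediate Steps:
X(10*(4 + 6)) - 1*(-4894) = 677/((10*(4 + 6))) - 1*(-4894) = 677/((10*10)) + 4894 = 677/100 + 4894 = 490077/100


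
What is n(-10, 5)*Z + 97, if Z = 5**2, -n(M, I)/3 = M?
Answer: 847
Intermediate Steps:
n(M, I) = -3*M
Z = 25
n(-10, 5)*Z + 97 = -3*(-10)*25 + 97 = 30*25 + 97 = 750 + 97 = 847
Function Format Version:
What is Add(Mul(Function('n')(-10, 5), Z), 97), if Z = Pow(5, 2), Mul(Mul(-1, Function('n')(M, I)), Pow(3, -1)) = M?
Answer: 847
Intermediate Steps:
Function('n')(M, I) = Mul(-3, M)
Z = 25
Add(Mul(Function('n')(-10, 5), Z), 97) = Add(Mul(Mul(-3, -10), 25), 97) = Add(Mul(30, 25), 97) = Add(750, 97) = 847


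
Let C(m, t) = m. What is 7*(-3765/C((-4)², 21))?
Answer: -26355/16 ≈ -1647.2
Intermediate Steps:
7*(-3765/C((-4)², 21)) = 7*(-3765/((-4)²)) = 7*(-3765/16) = -26355/16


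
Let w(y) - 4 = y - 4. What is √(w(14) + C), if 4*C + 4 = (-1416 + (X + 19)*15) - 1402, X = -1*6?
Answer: I*√2571/2 ≈ 25.353*I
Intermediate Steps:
X = -6
w(y) = y (w(y) = 4 + (y - 4) = 4 + (-4 + y) = y)
C = -2627/4 (C = -1 + ((-1416 + (-6 + 19)*15) - 1402)/4 = -1 + ((-1416 + 13*15) - 1402)/4 = -1 + ((-1416 + 195) - 1402)/4 = -1 + (-1221 - 1402)/4 = -1 + (¼)*(-2623) = -1 - 2623/4 = -2627/4 ≈ -656.75)
√(w(14) + C) = √(14 - 2627/4) = √(-2571/4) = I*√2571/2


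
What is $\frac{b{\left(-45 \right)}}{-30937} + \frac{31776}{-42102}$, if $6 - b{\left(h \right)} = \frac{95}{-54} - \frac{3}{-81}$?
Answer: $- \frac{983379233}{1302509574} \approx -0.75499$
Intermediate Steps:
$b{\left(h \right)} = \frac{139}{18}$ ($b{\left(h \right)} = 6 - \left(\frac{95}{-54} - \frac{3}{-81}\right) = 6 - \left(95 \left(- \frac{1}{54}\right) - - \frac{1}{27}\right) = 6 - \left(- \frac{95}{54} + \frac{1}{27}\right) = 6 - - \frac{31}{18} = 6 + \frac{31}{18} = \frac{139}{18}$)
$\frac{b{\left(-45 \right)}}{-30937} + \frac{31776}{-42102} = \frac{139}{18 \left(-30937\right)} + \frac{31776}{-42102} = \frac{139}{18} \left(- \frac{1}{30937}\right) + 31776 \left(- \frac{1}{42102}\right) = - \frac{139}{556866} - \frac{5296}{7017} = - \frac{983379233}{1302509574}$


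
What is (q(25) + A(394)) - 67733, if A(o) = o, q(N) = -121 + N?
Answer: -67435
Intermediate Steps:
(q(25) + A(394)) - 67733 = ((-121 + 25) + 394) - 67733 = (-96 + 394) - 67733 = 298 - 67733 = -67435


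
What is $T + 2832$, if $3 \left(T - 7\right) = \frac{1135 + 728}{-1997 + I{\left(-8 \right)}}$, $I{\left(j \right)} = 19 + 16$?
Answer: $\frac{618833}{218} \approx 2838.7$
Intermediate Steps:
$I{\left(j \right)} = 35$
$T = \frac{1457}{218}$ ($T = 7 + \frac{\left(1135 + 728\right) \frac{1}{-1997 + 35}}{3} = 7 + \frac{1863 \frac{1}{-1962}}{3} = 7 + \frac{1863 \left(- \frac{1}{1962}\right)}{3} = 7 + \frac{1}{3} \left(- \frac{207}{218}\right) = 7 - \frac{69}{218} = \frac{1457}{218} \approx 6.6835$)
$T + 2832 = \frac{1457}{218} + 2832 = \frac{618833}{218}$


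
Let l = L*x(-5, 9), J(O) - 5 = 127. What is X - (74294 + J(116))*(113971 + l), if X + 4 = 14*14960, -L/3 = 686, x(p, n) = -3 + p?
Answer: -9707545874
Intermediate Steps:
J(O) = 132 (J(O) = 5 + 127 = 132)
L = -2058 (L = -3*686 = -2058)
X = 209436 (X = -4 + 14*14960 = -4 + 209440 = 209436)
l = 16464 (l = -2058*(-3 - 5) = -2058*(-8) = 16464)
X - (74294 + J(116))*(113971 + l) = 209436 - (74294 + 132)*(113971 + 16464) = 209436 - 74426*130435 = 209436 - 1*9707755310 = 209436 - 9707755310 = -9707545874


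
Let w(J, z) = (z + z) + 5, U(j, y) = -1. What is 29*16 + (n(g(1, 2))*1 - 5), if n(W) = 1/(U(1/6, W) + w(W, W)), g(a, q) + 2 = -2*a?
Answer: 1835/4 ≈ 458.75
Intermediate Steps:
w(J, z) = 5 + 2*z (w(J, z) = 2*z + 5 = 5 + 2*z)
g(a, q) = -2 - 2*a
n(W) = 1/(4 + 2*W) (n(W) = 1/(-1 + (5 + 2*W)) = 1/(4 + 2*W))
29*16 + (n(g(1, 2))*1 - 5) = 29*16 + ((1/(2*(2 + (-2 - 2*1))))*1 - 5) = 464 + ((1/(2*(2 + (-2 - 2))))*1 - 5) = 464 + ((1/(2*(2 - 4)))*1 - 5) = 464 + (((½)/(-2))*1 - 5) = 464 + (((½)*(-½))*1 - 5) = 464 + (-¼*1 - 5) = 464 + (-¼ - 5) = 464 - 21/4 = 1835/4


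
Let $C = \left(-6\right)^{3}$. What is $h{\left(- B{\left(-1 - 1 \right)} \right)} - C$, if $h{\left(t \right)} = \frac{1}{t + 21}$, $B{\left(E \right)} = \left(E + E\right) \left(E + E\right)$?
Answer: $\frac{1081}{5} \approx 216.2$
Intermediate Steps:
$B{\left(E \right)} = 4 E^{2}$ ($B{\left(E \right)} = 2 E 2 E = 4 E^{2}$)
$h{\left(t \right)} = \frac{1}{21 + t}$
$C = -216$
$h{\left(- B{\left(-1 - 1 \right)} \right)} - C = \frac{1}{21 - 4 \left(-1 - 1\right)^{2}} - -216 = \frac{1}{21 - 4 \left(-2\right)^{2}} + 216 = \frac{1}{21 - 4 \cdot 4} + 216 = \frac{1}{21 - 16} + 216 = \frac{1}{5} + 216 = \frac{1081}{5}$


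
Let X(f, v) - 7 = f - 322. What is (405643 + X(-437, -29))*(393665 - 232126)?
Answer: 65405687249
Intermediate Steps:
X(f, v) = -315 + f (X(f, v) = 7 + (f - 322) = 7 + (-322 + f) = -315 + f)
(405643 + X(-437, -29))*(393665 - 232126) = (405643 + (-315 - 437))*(393665 - 232126) = (405643 - 752)*161539 = 404891*161539 = 65405687249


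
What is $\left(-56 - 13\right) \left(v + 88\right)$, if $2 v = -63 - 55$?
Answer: $-2001$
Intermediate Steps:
$v = -59$ ($v = \frac{-63 - 55}{2} = \frac{1}{2} \left(-118\right) = -59$)
$\left(-56 - 13\right) \left(v + 88\right) = \left(-56 - 13\right) \left(-59 + 88\right) = \left(-56 - 13\right) 29 = \left(-69\right) 29 = -2001$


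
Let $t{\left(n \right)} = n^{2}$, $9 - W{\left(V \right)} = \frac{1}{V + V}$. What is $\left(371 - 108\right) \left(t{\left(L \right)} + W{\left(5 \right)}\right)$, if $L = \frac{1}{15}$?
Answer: $\frac{1053841}{450} \approx 2341.9$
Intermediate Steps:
$W{\left(V \right)} = 9 - \frac{1}{2 V}$ ($W{\left(V \right)} = 9 - \frac{1}{V + V} = 9 - \frac{1}{2 V}$)
$L = \frac{1}{15} \approx 0.066667$
$\left(371 - 108\right) \left(t{\left(L \right)} + W{\left(5 \right)}\right) = \left(371 - 108\right) \left(\left(\frac{1}{15}\right)^{2} + \left(9 - \frac{1}{2 \cdot 5}\right)\right) = 263 \left(\frac{1}{225} + \left(9 - \frac{1}{10}\right)\right) = 263 \left(\frac{1}{225} + \frac{89}{10}\right) = 263 \cdot \frac{4007}{450} = \frac{1053841}{450}$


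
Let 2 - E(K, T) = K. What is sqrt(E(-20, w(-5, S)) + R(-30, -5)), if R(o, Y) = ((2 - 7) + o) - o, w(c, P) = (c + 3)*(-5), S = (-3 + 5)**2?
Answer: sqrt(17) ≈ 4.1231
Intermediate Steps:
S = 4 (S = 2**2 = 4)
w(c, P) = -15 - 5*c (w(c, P) = (3 + c)*(-5) = -15 - 5*c)
E(K, T) = 2 - K
R(o, Y) = -5 (R(o, Y) = (-5 + o) - o = -5)
sqrt(E(-20, w(-5, S)) + R(-30, -5)) = sqrt((2 - 1*(-20)) - 5) = sqrt((2 + 20) - 5) = sqrt(22 - 5) = sqrt(17)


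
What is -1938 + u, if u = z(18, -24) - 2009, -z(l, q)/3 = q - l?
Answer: -3821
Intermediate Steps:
z(l, q) = -3*q + 3*l (z(l, q) = -3*(q - l) = -3*q + 3*l)
u = -1883 (u = (-3*(-24) + 3*18) - 2009 = (72 + 54) - 2009 = 126 - 2009 = -1883)
-1938 + u = -1938 - 1883 = -3821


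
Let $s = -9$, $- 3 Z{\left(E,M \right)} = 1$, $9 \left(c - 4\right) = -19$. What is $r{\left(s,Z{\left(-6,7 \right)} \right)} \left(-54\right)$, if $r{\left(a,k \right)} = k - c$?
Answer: $120$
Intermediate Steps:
$c = \frac{17}{9}$ ($c = 4 + \frac{1}{9} \left(-19\right) = 4 - \frac{19}{9} = \frac{17}{9} \approx 1.8889$)
$Z{\left(E,M \right)} = - \frac{1}{3}$ ($Z{\left(E,M \right)} = \left(- \frac{1}{3}\right) 1 = - \frac{1}{3}$)
$r{\left(a,k \right)} = - \frac{17}{9} + k$ ($r{\left(a,k \right)} = k - \frac{17}{9} = - \frac{17}{9} + k$)
$r{\left(s,Z{\left(-6,7 \right)} \right)} \left(-54\right) = \left(- \frac{17}{9} - \frac{1}{3}\right) \left(-54\right) = \left(- \frac{20}{9}\right) \left(-54\right) = 120$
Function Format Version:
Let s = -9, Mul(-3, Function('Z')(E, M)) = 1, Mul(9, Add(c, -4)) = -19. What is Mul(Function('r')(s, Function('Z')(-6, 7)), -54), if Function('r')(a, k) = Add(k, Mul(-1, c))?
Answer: 120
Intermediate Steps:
c = Rational(17, 9) (c = Add(4, Mul(Rational(1, 9), -19)) = Add(4, Rational(-19, 9)) = Rational(17, 9) ≈ 1.8889)
Function('Z')(E, M) = Rational(-1, 3) (Function('Z')(E, M) = Mul(Rational(-1, 3), 1) = Rational(-1, 3))
Function('r')(a, k) = Add(Rational(-17, 9), k) (Function('r')(a, k) = Add(k, Mul(-1, Rational(17, 9))) = Add(k, Rational(-17, 9)) = Add(Rational(-17, 9), k))
Mul(Function('r')(s, Function('Z')(-6, 7)), -54) = Mul(Add(Rational(-17, 9), Rational(-1, 3)), -54) = Mul(Rational(-20, 9), -54) = 120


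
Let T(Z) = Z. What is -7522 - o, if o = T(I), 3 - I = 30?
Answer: -7495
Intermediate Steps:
I = -27 (I = 3 - 1*30 = 3 - 30 = -27)
o = -27
-7522 - o = -7522 - 1*(-27) = -7522 + 27 = -7495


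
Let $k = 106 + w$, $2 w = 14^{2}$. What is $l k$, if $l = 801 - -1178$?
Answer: $403716$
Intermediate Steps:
$w = 98$ ($w = \frac{14^{2}}{2} = \frac{1}{2} \cdot 196 = 98$)
$k = 204$ ($k = 106 + 98 = 204$)
$l = 1979$ ($l = 801 + 1178 = 1979$)
$l k = 1979 \cdot 204 = 403716$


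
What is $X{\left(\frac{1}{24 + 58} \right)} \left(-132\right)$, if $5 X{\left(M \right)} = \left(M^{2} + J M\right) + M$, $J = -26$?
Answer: $\frac{67617}{8405} \approx 8.0449$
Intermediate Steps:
$X{\left(M \right)} = - 5 M + \frac{M^{2}}{5}$ ($X{\left(M \right)} = \frac{\left(M^{2} - 26 M\right) + M}{5} = \frac{M^{2} - 25 M}{5} = - 5 M + \frac{M^{2}}{5}$)
$X{\left(\frac{1}{24 + 58} \right)} \left(-132\right) = \frac{-25 + \frac{1}{24 + 58}}{5 \left(24 + 58\right)} \left(-132\right) = \frac{-25 + \frac{1}{82}}{5 \cdot 82} \left(-132\right) = \frac{1}{5} \cdot \frac{1}{82} \left(-25 + \frac{1}{82}\right) \left(-132\right) = \frac{1}{5} \cdot \frac{1}{82} \left(- \frac{2049}{82}\right) \left(-132\right) = \left(- \frac{2049}{33620}\right) \left(-132\right) = \frac{67617}{8405}$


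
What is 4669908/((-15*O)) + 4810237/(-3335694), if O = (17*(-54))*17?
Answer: 802853095379/43380700470 ≈ 18.507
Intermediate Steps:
O = -15606 (O = -918*17 = -15606)
4669908/((-15*O)) + 4810237/(-3335694) = 4669908/((-15*(-15606))) + 4810237/(-3335694) = 4669908/234090 + 4810237*(-1/3335694) = 4669908*(1/234090) - 4810237/3335694 = 778318/39015 - 4810237/3335694 = 802853095379/43380700470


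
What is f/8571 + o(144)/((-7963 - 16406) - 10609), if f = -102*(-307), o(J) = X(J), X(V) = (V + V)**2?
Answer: 64064678/49966073 ≈ 1.2822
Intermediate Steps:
X(V) = 4*V**2 (X(V) = (2*V)**2 = 4*V**2)
o(J) = 4*J**2
f = 31314
f/8571 + o(144)/((-7963 - 16406) - 10609) = 31314/8571 + (4*144**2)/((-7963 - 16406) - 10609) = 31314*(1/8571) + (4*20736)/(-24369 - 10609) = 10438/2857 + 82944/(-34978) = 10438/2857 + 82944*(-1/34978) = 10438/2857 - 41472/17489 = 64064678/49966073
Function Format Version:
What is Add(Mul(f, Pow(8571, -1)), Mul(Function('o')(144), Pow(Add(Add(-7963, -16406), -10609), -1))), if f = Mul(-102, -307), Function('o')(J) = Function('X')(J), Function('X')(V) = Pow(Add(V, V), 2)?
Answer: Rational(64064678, 49966073) ≈ 1.2822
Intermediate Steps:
Function('X')(V) = Mul(4, Pow(V, 2)) (Function('X')(V) = Pow(Mul(2, V), 2) = Mul(4, Pow(V, 2)))
Function('o')(J) = Mul(4, Pow(J, 2))
f = 31314
Add(Mul(f, Pow(8571, -1)), Mul(Function('o')(144), Pow(Add(Add(-7963, -16406), -10609), -1))) = Add(Mul(31314, Pow(8571, -1)), Mul(Mul(4, Pow(144, 2)), Pow(Add(Add(-7963, -16406), -10609), -1))) = Add(Mul(31314, Rational(1, 8571)), Mul(Mul(4, 20736), Pow(Add(-24369, -10609), -1))) = Add(Rational(10438, 2857), Mul(82944, Pow(-34978, -1))) = Add(Rational(10438, 2857), Mul(82944, Rational(-1, 34978))) = Add(Rational(10438, 2857), Rational(-41472, 17489)) = Rational(64064678, 49966073)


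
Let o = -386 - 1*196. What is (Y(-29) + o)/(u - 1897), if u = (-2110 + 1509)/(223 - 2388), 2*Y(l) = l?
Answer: 2582845/8212808 ≈ 0.31449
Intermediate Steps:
Y(l) = l/2
u = 601/2165 (u = -601/(-2165) = -601*(-1/2165) = 601/2165 ≈ 0.27760)
o = -582 (o = -386 - 196 = -582)
(Y(-29) + o)/(u - 1897) = ((½)*(-29) - 582)/(601/2165 - 1897) = (-29/2 - 582)/(-4106404/2165) = -1193/2*(-2165/4106404) = 2582845/8212808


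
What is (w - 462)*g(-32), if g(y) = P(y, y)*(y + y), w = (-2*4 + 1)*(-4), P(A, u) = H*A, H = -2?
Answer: 1777664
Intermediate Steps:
P(A, u) = -2*A
w = 28 (w = (-8 + 1)*(-4) = -7*(-4) = 28)
g(y) = -4*y² (g(y) = (-2*y)*(y + y) = (-2*y)*(2*y) = -4*y²)
(w - 462)*g(-32) = (28 - 462)*(-4*(-32)²) = -(-1736)*1024 = -434*(-4096) = 1777664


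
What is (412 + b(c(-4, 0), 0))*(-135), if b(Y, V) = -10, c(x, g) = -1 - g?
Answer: -54270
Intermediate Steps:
(412 + b(c(-4, 0), 0))*(-135) = (412 - 10)*(-135) = 402*(-135) = -54270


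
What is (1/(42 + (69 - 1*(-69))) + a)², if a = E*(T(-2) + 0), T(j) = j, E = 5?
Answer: 3236401/32400 ≈ 99.889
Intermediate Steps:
a = -10 (a = 5*(-2 + 0) = 5*(-2) = -10)
(1/(42 + (69 - 1*(-69))) + a)² = (1/(42 + (69 - 1*(-69))) - 10)² = (1/(42 + (69 + 69)) - 10)² = (1/(42 + 138) - 10)² = (1/180 - 10)² = (-1799/180)² = 3236401/32400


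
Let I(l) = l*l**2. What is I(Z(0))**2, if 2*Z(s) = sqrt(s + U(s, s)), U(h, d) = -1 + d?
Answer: -1/64 ≈ -0.015625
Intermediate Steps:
Z(s) = sqrt(-1 + 2*s)/2 (Z(s) = sqrt(s + (-1 + s))/2 = sqrt(-1 + 2*s)/2)
I(l) = l**3
I(Z(0))**2 = ((sqrt(-1 + 2*0)/2)**3)**2 = ((sqrt(-1 + 0)/2)**3)**2 = ((sqrt(-1)/2)**3)**2 = ((I/2)**3)**2 = (-I/8)**2 = -1/64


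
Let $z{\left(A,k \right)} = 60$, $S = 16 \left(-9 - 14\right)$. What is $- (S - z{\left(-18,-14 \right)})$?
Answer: $428$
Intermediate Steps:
$S = -368$ ($S = 16 \left(-23\right) = -368$)
$- (S - z{\left(-18,-14 \right)}) = - (-368 - 60) = \left(-1\right) \left(-428\right) = 428$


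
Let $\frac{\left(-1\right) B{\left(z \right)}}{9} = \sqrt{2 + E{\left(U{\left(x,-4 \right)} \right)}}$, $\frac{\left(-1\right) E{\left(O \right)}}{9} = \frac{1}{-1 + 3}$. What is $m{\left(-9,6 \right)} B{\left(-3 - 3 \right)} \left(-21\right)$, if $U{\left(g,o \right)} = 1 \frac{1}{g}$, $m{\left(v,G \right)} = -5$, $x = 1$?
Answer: $- \frac{945 i \sqrt{10}}{2} \approx - 1494.2 i$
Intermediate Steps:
$U{\left(g,o \right)} = \frac{1}{g}$
$E{\left(O \right)} = - \frac{9}{2}$ ($E{\left(O \right)} = - \frac{9}{-1 + 3} = - \frac{9}{2}$)
$B{\left(z \right)} = - \frac{9 i \sqrt{10}}{2}$ ($B{\left(z \right)} = - 9 \sqrt{2 - \frac{9}{2}} = - 9 \sqrt{- \frac{5}{2}} = - 9 \frac{i \sqrt{10}}{2} = - \frac{9 i \sqrt{10}}{2}$)
$m{\left(-9,6 \right)} B{\left(-3 - 3 \right)} \left(-21\right) = - 5 \left(- \frac{9 i \sqrt{10}}{2}\right) \left(-21\right) = \frac{45 i \sqrt{10}}{2} \left(-21\right) = - \frac{945 i \sqrt{10}}{2}$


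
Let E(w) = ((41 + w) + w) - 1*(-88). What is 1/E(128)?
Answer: 1/385 ≈ 0.0025974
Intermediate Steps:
E(w) = 129 + 2*w (E(w) = (41 + 2*w) + 88 = 129 + 2*w)
1/E(128) = 1/(129 + 2*128) = 1/(129 + 256) = 1/385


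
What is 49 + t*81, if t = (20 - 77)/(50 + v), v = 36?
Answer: -403/86 ≈ -4.6860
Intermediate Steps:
t = -57/86 (t = (20 - 77)/(50 + 36) = -57/86 ≈ -0.66279)
49 + t*81 = 49 - 57/86*81 = 49 - 4617/86 = -403/86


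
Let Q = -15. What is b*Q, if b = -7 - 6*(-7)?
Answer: -525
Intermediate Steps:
b = 35 (b = -7 + 42 = 35)
b*Q = 35*(-15) = -525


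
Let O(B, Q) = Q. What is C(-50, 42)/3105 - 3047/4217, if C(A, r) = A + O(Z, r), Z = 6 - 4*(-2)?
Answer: -9494671/13093785 ≈ -0.72513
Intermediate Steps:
Z = 14 (Z = 6 + 8 = 14)
C(A, r) = A + r
C(-50, 42)/3105 - 3047/4217 = (-50 + 42)/3105 - 3047/4217 = -8*1/3105 - 3047*1/4217 = -8/3105 - 3047/4217 = -9494671/13093785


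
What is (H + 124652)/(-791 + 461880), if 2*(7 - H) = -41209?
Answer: 290527/922178 ≈ 0.31504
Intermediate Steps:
H = 41223/2 (H = 7 - ½*(-41209) = 7 + 41209/2 = 41223/2 ≈ 20612.)
(H + 124652)/(-791 + 461880) = (41223/2 + 124652)/(-791 + 461880) = (290527/2)/461089 = (290527/2)*(1/461089) = 290527/922178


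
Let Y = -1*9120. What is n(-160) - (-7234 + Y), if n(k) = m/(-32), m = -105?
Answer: 523433/32 ≈ 16357.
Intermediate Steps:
n(k) = 105/32 (n(k) = -105/(-32) = -105*(-1/32) = 105/32)
Y = -9120
n(-160) - (-7234 + Y) = 105/32 - (-7234 - 9120) = 105/32 - 1*(-16354) = 105/32 + 16354 = 523433/32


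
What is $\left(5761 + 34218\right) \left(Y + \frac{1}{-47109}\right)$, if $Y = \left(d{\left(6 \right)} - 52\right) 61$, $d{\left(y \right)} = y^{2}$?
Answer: $- \frac{1838169853915}{47109} \approx -3.902 \cdot 10^{7}$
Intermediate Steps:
$Y = -976$ ($Y = \left(6^{2} - 52\right) 61 = \left(36 - 52\right) 61 = \left(-16\right) 61 = -976$)
$\left(5761 + 34218\right) \left(Y + \frac{1}{-47109}\right) = \left(5761 + 34218\right) \left(-976 + \frac{1}{-47109}\right) = 39979 \left(-976 - \frac{1}{47109}\right) = 39979 \left(- \frac{45978385}{47109}\right) = - \frac{1838169853915}{47109}$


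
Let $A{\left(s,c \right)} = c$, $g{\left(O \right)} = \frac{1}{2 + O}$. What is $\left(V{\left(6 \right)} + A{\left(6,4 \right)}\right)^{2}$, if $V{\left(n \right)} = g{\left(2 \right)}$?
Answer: $\frac{289}{16} \approx 18.063$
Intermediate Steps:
$V{\left(n \right)} = \frac{1}{4}$ ($V{\left(n \right)} = \frac{1}{2 + 2} = \frac{1}{4}$)
$\left(V{\left(6 \right)} + A{\left(6,4 \right)}\right)^{2} = \left(\frac{1}{4} + 4\right)^{2} = \left(\frac{17}{4}\right)^{2} = \frac{289}{16}$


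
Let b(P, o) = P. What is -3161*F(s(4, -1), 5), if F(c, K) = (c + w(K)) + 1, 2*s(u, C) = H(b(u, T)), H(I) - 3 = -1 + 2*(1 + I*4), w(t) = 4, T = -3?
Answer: -72703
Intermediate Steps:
H(I) = 4 + 8*I (H(I) = 3 + (-1 + 2*(1 + I*4)) = 3 + (-1 + 2*(1 + 4*I)) = 3 + (-1 + (2 + 8*I)) = 3 + (1 + 8*I) = 4 + 8*I)
s(u, C) = 2 + 4*u (s(u, C) = (4 + 8*u)/2 = 2 + 4*u)
F(c, K) = 5 + c (F(c, K) = (c + 4) + 1 = (4 + c) + 1 = 5 + c)
-3161*F(s(4, -1), 5) = -3161*(5 + (2 + 4*4)) = -3161*(5 + (2 + 16)) = -3161*(5 + 18) = -3161*23 = -72703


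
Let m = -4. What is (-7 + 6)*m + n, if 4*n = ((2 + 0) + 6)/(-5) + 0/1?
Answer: 18/5 ≈ 3.6000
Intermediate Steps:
n = -2/5 (n = (((2 + 0) + 6)/(-5) + 0/1)/4 = ((2 + 6)*(-1/5) + 0*1)/4 = (8*(-1/5) + 0)/4 = (-8/5 + 0)/4 = (1/4)*(-8/5) = -2/5 ≈ -0.40000)
(-7 + 6)*m + n = (-7 + 6)*(-4) - 2/5 = -1*(-4) - 2/5 = 4 - 2/5 = 18/5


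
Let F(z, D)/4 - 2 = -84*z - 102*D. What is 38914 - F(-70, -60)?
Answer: -9094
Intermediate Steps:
F(z, D) = 8 - 408*D - 336*z (F(z, D) = 8 + 4*(-84*z - 102*D) = 8 + 4*(-102*D - 84*z) = 8 + (-408*D - 336*z) = 8 - 408*D - 336*z)
38914 - F(-70, -60) = 38914 - (8 - 408*(-60) - 336*(-70)) = 38914 - (8 + 24480 + 23520) = 38914 - 1*48008 = 38914 - 48008 = -9094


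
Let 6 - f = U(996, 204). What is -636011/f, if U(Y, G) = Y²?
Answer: 636011/992010 ≈ 0.64113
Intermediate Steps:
f = -992010 (f = 6 - 1*996² = 6 - 1*992016 = 6 - 992016 = -992010)
-636011/f = -636011/(-992010) = -636011*(-1/992010) = 636011/992010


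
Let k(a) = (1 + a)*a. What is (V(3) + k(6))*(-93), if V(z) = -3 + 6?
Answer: -4185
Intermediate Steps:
V(z) = 3
k(a) = a*(1 + a)
(V(3) + k(6))*(-93) = (3 + 6*(1 + 6))*(-93) = (3 + 6*7)*(-93) = (3 + 42)*(-93) = 45*(-93) = -4185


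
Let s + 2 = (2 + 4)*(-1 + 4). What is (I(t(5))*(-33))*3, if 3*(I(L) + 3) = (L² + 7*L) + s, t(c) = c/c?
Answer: -495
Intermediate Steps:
t(c) = 1
s = 16 (s = -2 + (2 + 4)*(-1 + 4) = -2 + 6*3 = -2 + 18 = 16)
I(L) = 7/3 + L²/3 + 7*L/3 (I(L) = -3 + ((L² + 7*L) + 16)/3 = -3 + (16 + L² + 7*L)/3 = -3 + (16/3 + L²/3 + 7*L/3) = 7/3 + L²/3 + 7*L/3)
(I(t(5))*(-33))*3 = ((7/3 + (⅓)*1² + (7/3)*1)*(-33))*3 = ((7/3 + (⅓)*1 + 7/3)*(-33))*3 = ((7/3 + ⅓ + 7/3)*(-33))*3 = (5*(-33))*3 = -165*3 = -495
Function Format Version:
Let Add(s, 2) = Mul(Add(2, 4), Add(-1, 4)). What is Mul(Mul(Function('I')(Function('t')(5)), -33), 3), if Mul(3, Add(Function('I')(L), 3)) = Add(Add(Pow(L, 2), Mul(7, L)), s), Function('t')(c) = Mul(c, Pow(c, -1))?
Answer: -495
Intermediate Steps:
Function('t')(c) = 1
s = 16 (s = Add(-2, Mul(Add(2, 4), Add(-1, 4))) = Add(-2, Mul(6, 3)) = Add(-2, 18) = 16)
Function('I')(L) = Add(Rational(7, 3), Mul(Rational(1, 3), Pow(L, 2)), Mul(Rational(7, 3), L)) (Function('I')(L) = Add(-3, Mul(Rational(1, 3), Add(Add(Pow(L, 2), Mul(7, L)), 16))) = Add(-3, Mul(Rational(1, 3), Add(16, Pow(L, 2), Mul(7, L)))) = Add(-3, Add(Rational(16, 3), Mul(Rational(1, 3), Pow(L, 2)), Mul(Rational(7, 3), L))) = Add(Rational(7, 3), Mul(Rational(1, 3), Pow(L, 2)), Mul(Rational(7, 3), L)))
Mul(Mul(Function('I')(Function('t')(5)), -33), 3) = Mul(Mul(Add(Rational(7, 3), Mul(Rational(1, 3), Pow(1, 2)), Mul(Rational(7, 3), 1)), -33), 3) = Mul(Mul(Add(Rational(7, 3), Mul(Rational(1, 3), 1), Rational(7, 3)), -33), 3) = Mul(Mul(Add(Rational(7, 3), Rational(1, 3), Rational(7, 3)), -33), 3) = Mul(Mul(5, -33), 3) = Mul(-165, 3) = -495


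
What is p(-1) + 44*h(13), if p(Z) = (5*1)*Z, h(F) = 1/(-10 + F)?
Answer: 29/3 ≈ 9.6667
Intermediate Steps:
p(Z) = 5*Z
p(-1) + 44*h(13) = 5*(-1) + 44/(-10 + 13) = -5 + 44/3 = 29/3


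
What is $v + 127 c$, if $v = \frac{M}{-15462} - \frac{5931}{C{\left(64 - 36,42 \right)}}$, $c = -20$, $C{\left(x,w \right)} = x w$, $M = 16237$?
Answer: $- \frac{7716068719}{3030552} \approx -2546.1$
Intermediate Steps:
$C{\left(x,w \right)} = w x$
$v = - \frac{18466639}{3030552}$ ($v = \frac{16237}{-15462} - \frac{5931}{42 \left(64 - 36\right)} = 16237 \left(- \frac{1}{15462}\right) - \frac{5931}{42 \cdot 28} = - \frac{16237}{15462} - \frac{5931}{1176} = - \frac{16237}{15462} - \frac{1977}{392} = - \frac{18466639}{3030552} \approx -6.0935$)
$v + 127 c = - \frac{18466639}{3030552} + 127 \left(-20\right) = - \frac{18466639}{3030552} - 2540 = - \frac{7716068719}{3030552}$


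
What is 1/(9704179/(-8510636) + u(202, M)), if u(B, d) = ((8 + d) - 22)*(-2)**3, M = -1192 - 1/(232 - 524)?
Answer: 621276428/5993349551005 ≈ 0.00010366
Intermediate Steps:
M = -348063/292 (M = -1192 - 1/(-292) = -1192 - 1*(-1/292) = -1192 + 1/292 = -348063/292 ≈ -1192.0)
u(B, d) = 112 - 8*d (u(B, d) = (-14 + d)*(-8) = 112 - 8*d)
1/(9704179/(-8510636) + u(202, M)) = 1/(9704179/(-8510636) + (112 - 8*(-348063/292))) = 1/(9704179*(-1/8510636) + (112 + 696126/73)) = 1/(-9704179/8510636 + 704302/73) = 1/(5993349551005/621276428) = 621276428/5993349551005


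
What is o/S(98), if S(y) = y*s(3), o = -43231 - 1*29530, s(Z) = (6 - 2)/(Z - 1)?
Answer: -72761/196 ≈ -371.23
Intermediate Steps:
s(Z) = 4/(-1 + Z)
o = -72761 (o = -43231 - 29530 = -72761)
S(y) = 2*y (S(y) = y*(4/(-1 + 3)) = y*(4/2) = y*(4*(1/2)) = y*2 = 2*y)
o/S(98) = -72761/(2*98) = -72761/196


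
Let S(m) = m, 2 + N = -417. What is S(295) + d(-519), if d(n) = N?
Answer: -124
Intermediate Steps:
N = -419 (N = -2 - 417 = -419)
d(n) = -419
S(295) + d(-519) = 295 - 419 = -124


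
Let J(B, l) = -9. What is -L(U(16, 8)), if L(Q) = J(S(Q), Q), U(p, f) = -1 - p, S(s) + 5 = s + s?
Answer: 9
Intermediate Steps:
S(s) = -5 + 2*s (S(s) = -5 + (s + s) = -5 + 2*s)
L(Q) = -9
-L(U(16, 8)) = -1*(-9) = 9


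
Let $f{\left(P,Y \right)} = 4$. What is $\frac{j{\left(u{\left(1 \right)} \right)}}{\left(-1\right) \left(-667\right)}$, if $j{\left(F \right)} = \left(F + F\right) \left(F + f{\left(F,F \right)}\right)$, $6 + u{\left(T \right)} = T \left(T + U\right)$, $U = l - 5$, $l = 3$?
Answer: $\frac{42}{667} \approx 0.062968$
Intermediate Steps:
$U = -2$ ($U = 3 - 5 = -2$)
$u{\left(T \right)} = -6 + T \left(-2 + T\right)$ ($u{\left(T \right)} = -6 + T \left(T - 2\right) = -6 + T \left(-2 + T\right)$)
$j{\left(F \right)} = 2 F \left(4 + F\right)$ ($j{\left(F \right)} = \left(F + F\right) \left(F + 4\right) = 2 F \left(4 + F\right)$)
$\frac{j{\left(u{\left(1 \right)} \right)}}{\left(-1\right) \left(-667\right)} = \frac{2 \left(-6 + 1^{2} - 2\right) \left(4 - \left(8 - 1\right)\right)}{\left(-1\right) \left(-667\right)} = \frac{2 \left(-6 + 1 - 2\right) \left(4 - 7\right)}{667} = 2 \left(-7\right) \left(4 - 7\right) \frac{1}{667} = 2 \left(-7\right) \left(-3\right) \frac{1}{667} = 42 \cdot \frac{1}{667} = \frac{42}{667}$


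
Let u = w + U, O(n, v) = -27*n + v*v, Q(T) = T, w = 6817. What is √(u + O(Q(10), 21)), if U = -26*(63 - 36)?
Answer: √6286 ≈ 79.284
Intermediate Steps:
U = -702 (U = -26*27 = -702)
O(n, v) = v² - 27*n (O(n, v) = -27*n + v² = v² - 27*n)
u = 6115 (u = 6817 - 702 = 6115)
√(u + O(Q(10), 21)) = √(6115 + (21² - 27*10)) = √(6115 + (441 - 270)) = √(6115 + 171) = √6286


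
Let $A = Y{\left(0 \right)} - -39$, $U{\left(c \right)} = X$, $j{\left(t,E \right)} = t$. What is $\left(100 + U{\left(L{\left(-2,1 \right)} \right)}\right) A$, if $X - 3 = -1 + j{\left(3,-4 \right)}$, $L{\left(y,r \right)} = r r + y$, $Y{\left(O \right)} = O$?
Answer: $4095$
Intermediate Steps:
$L{\left(y,r \right)} = y + r^{2}$ ($L{\left(y,r \right)} = r^{2} + y = y + r^{2}$)
$X = 5$ ($X = 3 + \left(-1 + 3\right) = 3 + 2 = 5$)
$U{\left(c \right)} = 5$
$A = 39$ ($A = 0 - -39 = 0 + 39 = 39$)
$\left(100 + U{\left(L{\left(-2,1 \right)} \right)}\right) A = \left(100 + 5\right) 39 = 105 \cdot 39 = 4095$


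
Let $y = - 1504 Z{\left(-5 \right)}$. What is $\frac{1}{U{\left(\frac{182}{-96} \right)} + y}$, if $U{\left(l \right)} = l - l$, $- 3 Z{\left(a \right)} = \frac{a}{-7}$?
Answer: $\frac{21}{7520} \approx 0.0027926$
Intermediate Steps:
$Z{\left(a \right)} = \frac{a}{21}$ ($Z{\left(a \right)} = - \frac{a \frac{1}{-7}}{3} = - \frac{a \left(- \frac{1}{7}\right)}{3} = - \frac{\left(- \frac{1}{7}\right) a}{3} = \frac{a}{21}$)
$U{\left(l \right)} = 0$
$y = \frac{7520}{21}$ ($y = - 1504 \cdot \frac{1}{21} \left(-5\right) = \left(-1504\right) \left(- \frac{5}{21}\right) = \frac{7520}{21} \approx 358.1$)
$\frac{1}{U{\left(\frac{182}{-96} \right)} + y} = \frac{1}{0 + \frac{7520}{21}} = \frac{1}{\frac{7520}{21}} = \frac{21}{7520}$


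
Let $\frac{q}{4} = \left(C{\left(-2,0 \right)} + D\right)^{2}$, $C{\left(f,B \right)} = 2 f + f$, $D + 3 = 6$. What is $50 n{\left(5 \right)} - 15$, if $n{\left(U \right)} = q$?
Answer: $1785$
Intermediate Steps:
$D = 3$ ($D = -3 + 6 = 3$)
$C{\left(f,B \right)} = 3 f$
$q = 36$ ($q = 4 \left(3 \left(-2\right) + 3\right)^{2} = 4 \left(-6 + 3\right)^{2} = 4 \left(-3\right)^{2} = 4 \cdot 9 = 36$)
$n{\left(U \right)} = 36$
$50 n{\left(5 \right)} - 15 = 50 \cdot 36 - 15 = 1800 - 15 = 1785$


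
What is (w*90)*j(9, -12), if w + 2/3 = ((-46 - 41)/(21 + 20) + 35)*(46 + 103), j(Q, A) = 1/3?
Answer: 6024740/41 ≈ 1.4695e+5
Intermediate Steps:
j(Q, A) = ⅓
w = 602474/123 (w = -⅔ + ((-46 - 41)/(21 + 20) + 35)*(46 + 103) = -⅔ + (-87/41 + 35)*149 = -⅔ + (1348/41)*149 = -⅔ + 200852/41 = 602474/123 ≈ 4898.2)
(w*90)*j(9, -12) = ((602474/123)*90)*(⅓) = (18074220/41)*(⅓) = 6024740/41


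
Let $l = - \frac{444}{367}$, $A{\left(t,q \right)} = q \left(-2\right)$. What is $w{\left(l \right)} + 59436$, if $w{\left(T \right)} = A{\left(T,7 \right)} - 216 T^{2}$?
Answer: $\frac{7960908382}{134689} \approx 59106.0$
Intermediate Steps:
$A{\left(t,q \right)} = - 2 q$
$l = - \frac{444}{367}$ ($l = \left(-444\right) \frac{1}{367} = - \frac{444}{367} \approx -1.2098$)
$w{\left(T \right)} = -14 - 216 T^{2}$ ($w{\left(T \right)} = \left(-2\right) 7 - 216 T^{2} = -14 - 216 T^{2}$)
$w{\left(l \right)} + 59436 = \left(-14 - 216 \left(- \frac{444}{367}\right)^{2}\right) + 59436 = \left(-14 - \frac{42581376}{134689}\right) + 59436 = - \frac{44467022}{134689} + 59436 = \frac{7960908382}{134689}$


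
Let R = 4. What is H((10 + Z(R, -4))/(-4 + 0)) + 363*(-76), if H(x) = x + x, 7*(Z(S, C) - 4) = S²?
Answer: -193173/7 ≈ -27596.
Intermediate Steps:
Z(S, C) = 4 + S²/7
H(x) = 2*x
H((10 + Z(R, -4))/(-4 + 0)) + 363*(-76) = 2*((10 + (4 + (⅐)*4²))/(-4 + 0)) + 363*(-76) = 2*((10 + (4 + (⅐)*16))/(-4)) - 27588 = 2*((10 + (4 + 16/7))*(-¼)) - 27588 = 2*((10 + 44/7)*(-¼)) - 27588 = 2*((114/7)*(-¼)) - 27588 = 2*(-57/14) - 27588 = -57/7 - 27588 = -193173/7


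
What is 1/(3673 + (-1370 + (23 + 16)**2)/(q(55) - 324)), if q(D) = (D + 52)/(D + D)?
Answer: 35533/130496099 ≈ 0.00027229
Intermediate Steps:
q(D) = (52 + D)/(2*D) (q(D) = (52 + D)/((2*D)) = (52 + D)*(1/(2*D)) = (52 + D)/(2*D))
1/(3673 + (-1370 + (23 + 16)**2)/(q(55) - 324)) = 1/(3673 + (-1370 + (23 + 16)**2)/((1/2)*(52 + 55)/55 - 324)) = 1/(3673 + (-1370 + 39**2)/((1/2)*(1/55)*107 - 324)) = 1/(3673 + (-1370 + 1521)/(107/110 - 324)) = 1/(3673 + 151/(-35533/110)) = 1/(3673 + 151*(-110/35533)) = 1/(3673 - 16610/35533) = 1/(130496099/35533) = 35533/130496099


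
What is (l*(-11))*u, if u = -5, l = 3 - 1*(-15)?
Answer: 990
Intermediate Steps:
l = 18 (l = 3 + 15 = 18)
(l*(-11))*u = (18*(-11))*(-5) = -198*(-5) = 990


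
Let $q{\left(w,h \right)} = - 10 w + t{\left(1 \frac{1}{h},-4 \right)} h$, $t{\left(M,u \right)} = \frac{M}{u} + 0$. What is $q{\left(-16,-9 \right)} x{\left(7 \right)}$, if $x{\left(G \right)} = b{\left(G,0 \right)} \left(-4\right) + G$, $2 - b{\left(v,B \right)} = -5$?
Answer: $- \frac{13419}{4} \approx -3354.8$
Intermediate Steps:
$b{\left(v,B \right)} = 7$ ($b{\left(v,B \right)} = 2 - -5 = 2 + 5 = 7$)
$t{\left(M,u \right)} = \frac{M}{u}$
$q{\left(w,h \right)} = - \frac{1}{4} - 10 w$ ($q{\left(w,h \right)} = - 10 w + \frac{1 \frac{1}{h}}{-4} h = - 10 w + \frac{1}{h} \left(- \frac{1}{4}\right) h = - 10 w + - \frac{1}{4 h} h = - 10 w - \frac{1}{4} = - \frac{1}{4} - 10 w$)
$x{\left(G \right)} = -28 + G$ ($x{\left(G \right)} = 7 \left(-4\right) + G = -28 + G$)
$q{\left(-16,-9 \right)} x{\left(7 \right)} = \left(- \frac{1}{4} - -160\right) \left(-28 + 7\right) = \left(- \frac{1}{4} + 160\right) \left(-21\right) = \frac{639}{4} \left(-21\right) = - \frac{13419}{4}$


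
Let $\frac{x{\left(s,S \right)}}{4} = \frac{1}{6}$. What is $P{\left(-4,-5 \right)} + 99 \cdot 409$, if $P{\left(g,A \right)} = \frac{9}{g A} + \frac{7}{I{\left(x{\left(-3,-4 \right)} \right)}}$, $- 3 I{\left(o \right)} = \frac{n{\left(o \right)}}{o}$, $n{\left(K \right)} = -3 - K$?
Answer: $\frac{8908959}{220} \approx 40495.0$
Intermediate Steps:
$x{\left(s,S \right)} = \frac{2}{3}$ ($x{\left(s,S \right)} = \frac{4}{6} = 4 \cdot \frac{1}{6} = \frac{2}{3}$)
$I{\left(o \right)} = - \frac{-3 - o}{3 o}$ ($I{\left(o \right)} = - \frac{\left(-3 - o\right) \frac{1}{o}}{3} = - \frac{\frac{1}{o} \left(-3 - o\right)}{3} = - \frac{-3 - o}{3 o}$)
$P{\left(g,A \right)} = \frac{42}{11} + \frac{9}{A g}$ ($P{\left(g,A \right)} = \frac{9}{g A} + \frac{7}{\frac{1}{3} \frac{1}{\frac{2}{3}} \left(3 + \frac{2}{3}\right)} = \frac{9}{A g} + \frac{7}{\frac{1}{3} \cdot \frac{3}{2} \cdot \frac{11}{3}} = 9 \frac{1}{A g} + \frac{7}{\frac{11}{6}} = \frac{9}{A g} + 7 \cdot \frac{6}{11} = \frac{9}{A g} + \frac{42}{11} = \frac{42}{11} + \frac{9}{A g}$)
$P{\left(-4,-5 \right)} + 99 \cdot 409 = \left(\frac{42}{11} + \frac{9}{\left(-5\right) \left(-4\right)}\right) + 99 \cdot 409 = \left(\frac{42}{11} + 9 \left(- \frac{1}{5}\right) \left(- \frac{1}{4}\right)\right) + 40491 = \left(\frac{42}{11} + \frac{9}{20}\right) + 40491 = \frac{939}{220} + 40491 = \frac{8908959}{220}$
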